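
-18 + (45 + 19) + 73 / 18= 901 / 18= 50.06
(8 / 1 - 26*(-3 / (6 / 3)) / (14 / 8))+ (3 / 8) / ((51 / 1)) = 28839 / 952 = 30.29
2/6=1/3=0.33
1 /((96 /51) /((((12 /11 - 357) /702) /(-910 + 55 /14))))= 3451 /11609312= 0.00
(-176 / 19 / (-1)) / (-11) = -16 / 19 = -0.84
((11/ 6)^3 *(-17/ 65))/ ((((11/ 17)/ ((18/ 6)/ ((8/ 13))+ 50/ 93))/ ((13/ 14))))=-140820163/ 11249280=-12.52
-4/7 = -0.57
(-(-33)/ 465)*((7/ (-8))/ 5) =-77/ 6200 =-0.01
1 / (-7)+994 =6957 / 7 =993.86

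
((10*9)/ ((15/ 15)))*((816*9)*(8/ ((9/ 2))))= 1175040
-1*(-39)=39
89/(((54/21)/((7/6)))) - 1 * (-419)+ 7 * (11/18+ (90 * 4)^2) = 98027675/108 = 907663.66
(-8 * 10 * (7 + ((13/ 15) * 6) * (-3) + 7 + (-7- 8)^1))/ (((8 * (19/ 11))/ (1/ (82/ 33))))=30129/ 779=38.68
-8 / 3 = -2.67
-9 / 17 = -0.53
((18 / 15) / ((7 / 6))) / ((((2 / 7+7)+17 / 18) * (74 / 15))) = 972 / 38369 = 0.03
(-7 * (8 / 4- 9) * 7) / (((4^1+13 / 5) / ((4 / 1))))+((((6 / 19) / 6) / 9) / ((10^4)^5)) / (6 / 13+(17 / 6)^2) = 12946020500000000000000000429 / 62276775000000000000000000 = 207.88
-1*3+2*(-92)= -187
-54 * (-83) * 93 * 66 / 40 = 6877629 / 10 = 687762.90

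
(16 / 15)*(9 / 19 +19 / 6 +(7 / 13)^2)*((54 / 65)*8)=29076864 / 1043575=27.86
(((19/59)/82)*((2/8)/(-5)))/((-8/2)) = 19/387040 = 0.00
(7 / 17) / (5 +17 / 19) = 19 / 272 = 0.07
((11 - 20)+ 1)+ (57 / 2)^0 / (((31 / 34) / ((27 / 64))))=-7477 / 992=-7.54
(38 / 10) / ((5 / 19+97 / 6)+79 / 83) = 179778 / 822325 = 0.22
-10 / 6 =-5 / 3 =-1.67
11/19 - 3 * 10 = -559/19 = -29.42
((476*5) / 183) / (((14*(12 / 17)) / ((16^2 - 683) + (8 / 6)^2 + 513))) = 570775 / 4941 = 115.52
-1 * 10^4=-10000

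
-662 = -662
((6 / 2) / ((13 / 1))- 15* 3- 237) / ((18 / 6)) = -1221 / 13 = -93.92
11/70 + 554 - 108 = 31231/70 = 446.16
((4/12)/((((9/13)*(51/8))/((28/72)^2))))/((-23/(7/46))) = -4459/59003073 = -0.00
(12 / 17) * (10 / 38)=60 / 323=0.19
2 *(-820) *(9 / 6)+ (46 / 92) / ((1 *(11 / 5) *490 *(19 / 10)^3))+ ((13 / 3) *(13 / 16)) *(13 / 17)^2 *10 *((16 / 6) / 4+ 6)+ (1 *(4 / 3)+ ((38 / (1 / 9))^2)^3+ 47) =30773475840118508808787523 / 19231799202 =1600135042847069.59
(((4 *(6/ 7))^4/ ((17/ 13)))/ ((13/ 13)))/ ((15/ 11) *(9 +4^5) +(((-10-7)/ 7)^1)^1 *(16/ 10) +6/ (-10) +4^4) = 9123840/ 143343473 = 0.06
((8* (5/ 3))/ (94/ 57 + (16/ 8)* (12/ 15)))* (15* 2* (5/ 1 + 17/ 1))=1254000/ 463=2708.42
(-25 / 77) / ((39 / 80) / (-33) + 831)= -0.00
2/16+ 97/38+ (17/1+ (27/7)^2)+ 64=734039/7448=98.56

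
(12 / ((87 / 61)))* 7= 1708 / 29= 58.90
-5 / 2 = -2.50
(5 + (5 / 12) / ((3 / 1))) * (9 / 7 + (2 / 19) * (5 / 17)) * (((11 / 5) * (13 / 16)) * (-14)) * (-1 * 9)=15751307 / 10336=1523.93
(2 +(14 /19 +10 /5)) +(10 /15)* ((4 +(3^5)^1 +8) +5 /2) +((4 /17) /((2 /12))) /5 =856043 /4845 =176.69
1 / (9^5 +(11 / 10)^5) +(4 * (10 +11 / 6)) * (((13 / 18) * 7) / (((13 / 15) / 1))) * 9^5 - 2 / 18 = 16304084.89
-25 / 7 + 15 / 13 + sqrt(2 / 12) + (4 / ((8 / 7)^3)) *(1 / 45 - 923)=-648833971 / 262080 + sqrt(6) / 6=-2475.30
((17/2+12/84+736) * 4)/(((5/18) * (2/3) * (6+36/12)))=12510/7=1787.14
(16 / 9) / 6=8 / 27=0.30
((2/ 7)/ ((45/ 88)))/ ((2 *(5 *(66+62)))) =11/ 25200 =0.00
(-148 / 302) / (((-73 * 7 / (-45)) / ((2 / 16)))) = -1665 / 308644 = -0.01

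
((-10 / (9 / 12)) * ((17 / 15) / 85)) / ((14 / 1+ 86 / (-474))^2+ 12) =-49928 / 56998265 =-0.00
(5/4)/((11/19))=95/44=2.16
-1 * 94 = -94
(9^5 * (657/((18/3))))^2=167229666656361/4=41807416664090.25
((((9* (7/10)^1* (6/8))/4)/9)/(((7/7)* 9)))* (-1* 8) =-7/60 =-0.12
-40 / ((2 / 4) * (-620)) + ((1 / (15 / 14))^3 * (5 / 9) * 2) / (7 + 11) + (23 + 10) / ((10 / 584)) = 3266763224 / 1694925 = 1927.38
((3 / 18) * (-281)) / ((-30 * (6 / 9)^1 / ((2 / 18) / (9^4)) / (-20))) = -281 / 354294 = -0.00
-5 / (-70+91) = -0.24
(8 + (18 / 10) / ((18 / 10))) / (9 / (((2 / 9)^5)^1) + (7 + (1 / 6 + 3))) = 864 / 1595299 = 0.00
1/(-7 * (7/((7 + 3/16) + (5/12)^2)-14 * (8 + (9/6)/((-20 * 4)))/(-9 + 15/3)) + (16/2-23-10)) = -3392/770653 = -0.00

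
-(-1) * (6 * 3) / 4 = 9 / 2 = 4.50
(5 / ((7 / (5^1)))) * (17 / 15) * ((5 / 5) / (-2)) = -85 / 42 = -2.02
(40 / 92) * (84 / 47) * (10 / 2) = 4200 / 1081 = 3.89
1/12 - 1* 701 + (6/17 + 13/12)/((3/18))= -141229/204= -692.30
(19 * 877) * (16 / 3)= 266608 / 3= 88869.33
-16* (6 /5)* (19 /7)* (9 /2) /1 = -8208 /35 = -234.51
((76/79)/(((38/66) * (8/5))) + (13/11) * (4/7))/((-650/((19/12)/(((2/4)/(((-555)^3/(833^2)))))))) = 906053258115/438976385848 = 2.06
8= 8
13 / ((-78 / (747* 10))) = -1245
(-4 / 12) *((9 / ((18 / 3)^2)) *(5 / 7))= -5 / 84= -0.06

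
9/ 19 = 0.47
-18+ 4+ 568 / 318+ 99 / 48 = -25825 / 2544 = -10.15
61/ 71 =0.86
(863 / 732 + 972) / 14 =712367 / 10248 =69.51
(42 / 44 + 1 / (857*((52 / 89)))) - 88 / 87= -0.05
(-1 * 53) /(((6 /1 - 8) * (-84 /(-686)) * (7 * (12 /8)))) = 371 /18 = 20.61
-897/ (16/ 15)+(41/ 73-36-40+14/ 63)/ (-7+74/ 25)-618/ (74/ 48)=-48050777879/ 39283344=-1223.18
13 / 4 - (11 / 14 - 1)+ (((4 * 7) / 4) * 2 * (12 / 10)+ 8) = 3957 / 140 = 28.26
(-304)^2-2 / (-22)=1016577 / 11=92416.09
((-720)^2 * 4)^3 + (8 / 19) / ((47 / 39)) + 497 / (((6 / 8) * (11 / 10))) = 262748564109656081763136 / 29469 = 8916100448256000602.77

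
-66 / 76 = -33 / 38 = -0.87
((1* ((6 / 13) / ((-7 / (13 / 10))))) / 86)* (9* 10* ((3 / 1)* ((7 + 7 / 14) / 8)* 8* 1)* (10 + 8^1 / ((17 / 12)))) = -23085 / 731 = -31.58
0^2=0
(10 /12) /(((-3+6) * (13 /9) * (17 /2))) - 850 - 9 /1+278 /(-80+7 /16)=-242641690 /281333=-862.47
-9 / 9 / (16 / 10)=-0.62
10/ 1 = 10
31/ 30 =1.03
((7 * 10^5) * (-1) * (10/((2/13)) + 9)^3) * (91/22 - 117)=352159917200000/11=32014537927272.73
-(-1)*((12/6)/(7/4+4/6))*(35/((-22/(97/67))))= -40740/21373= -1.91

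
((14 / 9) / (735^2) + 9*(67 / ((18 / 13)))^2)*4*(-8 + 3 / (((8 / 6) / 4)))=58548119183 / 694575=84293.44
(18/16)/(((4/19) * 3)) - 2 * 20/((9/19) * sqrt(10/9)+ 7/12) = -38545167/151328+ 328320 * sqrt(10)/4729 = -35.17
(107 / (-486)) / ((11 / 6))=-107 / 891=-0.12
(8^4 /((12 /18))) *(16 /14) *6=294912 /7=42130.29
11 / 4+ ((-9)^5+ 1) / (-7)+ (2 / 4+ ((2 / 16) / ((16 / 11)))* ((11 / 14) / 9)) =136099129 / 16128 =8438.69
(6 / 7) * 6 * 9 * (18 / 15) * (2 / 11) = 3888 / 385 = 10.10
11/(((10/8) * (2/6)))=132/5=26.40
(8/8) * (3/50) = 3/50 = 0.06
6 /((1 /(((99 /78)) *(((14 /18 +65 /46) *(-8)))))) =-39908 /299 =-133.47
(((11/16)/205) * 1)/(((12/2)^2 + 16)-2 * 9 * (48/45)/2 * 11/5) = 55/506432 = 0.00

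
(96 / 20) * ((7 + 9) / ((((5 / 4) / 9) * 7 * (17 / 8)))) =37.17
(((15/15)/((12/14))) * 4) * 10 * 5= 700/3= 233.33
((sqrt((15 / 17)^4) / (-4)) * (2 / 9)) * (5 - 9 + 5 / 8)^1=675 / 4624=0.15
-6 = -6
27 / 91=0.30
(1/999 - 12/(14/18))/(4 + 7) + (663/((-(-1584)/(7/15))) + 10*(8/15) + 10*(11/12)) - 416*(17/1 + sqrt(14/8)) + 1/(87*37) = -1259706427409/178461360 - 208*sqrt(7) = -7609.02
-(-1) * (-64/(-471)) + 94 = 44338/471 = 94.14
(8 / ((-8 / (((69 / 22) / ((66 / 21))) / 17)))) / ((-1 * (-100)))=-483 / 822800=-0.00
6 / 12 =1 / 2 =0.50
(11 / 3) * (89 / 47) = 979 / 141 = 6.94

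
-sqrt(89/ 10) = -sqrt(890)/ 10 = -2.98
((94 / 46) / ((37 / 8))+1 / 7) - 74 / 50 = -133334 / 148925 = -0.90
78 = 78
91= 91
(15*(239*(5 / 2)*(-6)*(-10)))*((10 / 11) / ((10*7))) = 537750 / 77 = 6983.77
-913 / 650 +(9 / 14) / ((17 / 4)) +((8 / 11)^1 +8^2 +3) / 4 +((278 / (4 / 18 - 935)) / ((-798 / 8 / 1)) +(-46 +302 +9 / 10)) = 74145325785637 / 272011639900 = 272.58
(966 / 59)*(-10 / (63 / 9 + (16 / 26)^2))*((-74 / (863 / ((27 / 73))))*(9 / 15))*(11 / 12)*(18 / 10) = 16145983854 / 23175127135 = 0.70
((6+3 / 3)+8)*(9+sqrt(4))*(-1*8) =-1320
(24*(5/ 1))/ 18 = 20/ 3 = 6.67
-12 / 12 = -1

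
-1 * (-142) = 142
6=6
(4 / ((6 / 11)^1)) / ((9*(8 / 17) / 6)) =10.39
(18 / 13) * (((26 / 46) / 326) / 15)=3 / 18745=0.00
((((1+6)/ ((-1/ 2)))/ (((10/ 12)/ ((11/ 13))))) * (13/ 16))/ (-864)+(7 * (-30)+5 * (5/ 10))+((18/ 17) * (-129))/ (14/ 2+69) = -209.28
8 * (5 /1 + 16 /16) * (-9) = -432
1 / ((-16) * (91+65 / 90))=-9 / 13208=-0.00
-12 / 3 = -4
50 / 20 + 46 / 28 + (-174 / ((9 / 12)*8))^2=5916 / 7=845.14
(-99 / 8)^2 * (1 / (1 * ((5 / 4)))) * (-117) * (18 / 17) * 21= -216729513 / 680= -318719.87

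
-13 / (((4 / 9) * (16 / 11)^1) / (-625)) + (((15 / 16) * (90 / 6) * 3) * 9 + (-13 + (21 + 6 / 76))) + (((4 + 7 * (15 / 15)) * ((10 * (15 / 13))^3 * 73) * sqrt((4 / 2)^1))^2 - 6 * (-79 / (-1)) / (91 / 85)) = 125037492940122146811767 / 41085798208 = 3043326365648.55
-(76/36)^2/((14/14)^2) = -361/81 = -4.46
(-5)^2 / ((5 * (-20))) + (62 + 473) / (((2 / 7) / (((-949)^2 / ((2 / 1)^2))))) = 3372750743 / 8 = 421593842.88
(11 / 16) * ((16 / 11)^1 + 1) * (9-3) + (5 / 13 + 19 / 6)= 4267 / 312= 13.68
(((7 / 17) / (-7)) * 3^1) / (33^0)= -3 / 17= -0.18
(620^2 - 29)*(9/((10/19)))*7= 460092087/10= 46009208.70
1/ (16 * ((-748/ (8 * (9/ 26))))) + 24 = 933495/ 38896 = 24.00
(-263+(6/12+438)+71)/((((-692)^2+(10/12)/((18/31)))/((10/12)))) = 0.00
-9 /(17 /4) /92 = -9 /391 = -0.02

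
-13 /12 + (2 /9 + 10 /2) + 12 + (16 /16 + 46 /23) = 689 /36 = 19.14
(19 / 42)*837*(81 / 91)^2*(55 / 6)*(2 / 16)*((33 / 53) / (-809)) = -21041815905 / 79534433888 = -0.26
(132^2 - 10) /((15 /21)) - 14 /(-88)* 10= 2681931 /110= 24381.19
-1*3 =-3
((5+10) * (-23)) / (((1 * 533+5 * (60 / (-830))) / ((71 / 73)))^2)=-11980969905 / 10415187744049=-0.00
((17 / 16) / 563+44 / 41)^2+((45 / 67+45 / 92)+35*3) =22557641778165941 / 210197287410944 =107.32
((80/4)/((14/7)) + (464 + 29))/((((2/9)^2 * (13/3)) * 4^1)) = 122229/208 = 587.64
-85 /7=-12.14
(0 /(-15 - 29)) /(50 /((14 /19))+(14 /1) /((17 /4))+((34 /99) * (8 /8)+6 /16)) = 0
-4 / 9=-0.44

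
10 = 10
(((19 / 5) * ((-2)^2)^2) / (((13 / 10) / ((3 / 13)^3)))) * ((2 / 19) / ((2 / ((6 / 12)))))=432 / 28561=0.02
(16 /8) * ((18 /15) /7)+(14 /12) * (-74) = -85.99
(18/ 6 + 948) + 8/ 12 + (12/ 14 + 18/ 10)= 100204/ 105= 954.32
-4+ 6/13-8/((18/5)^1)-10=-1844/117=-15.76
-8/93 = -0.09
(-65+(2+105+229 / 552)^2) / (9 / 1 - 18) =-3495854089 / 2742336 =-1274.77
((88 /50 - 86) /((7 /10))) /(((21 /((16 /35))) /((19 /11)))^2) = -43250688 /254205875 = -0.17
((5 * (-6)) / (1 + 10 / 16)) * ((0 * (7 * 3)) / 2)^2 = 0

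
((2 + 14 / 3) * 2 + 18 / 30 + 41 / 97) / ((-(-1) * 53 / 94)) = 1963472 / 77115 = 25.46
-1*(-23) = 23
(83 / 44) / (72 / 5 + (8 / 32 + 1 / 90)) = 3735 / 29029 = 0.13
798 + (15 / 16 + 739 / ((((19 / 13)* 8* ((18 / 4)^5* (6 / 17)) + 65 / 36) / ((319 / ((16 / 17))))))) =806516844069 / 969578224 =831.82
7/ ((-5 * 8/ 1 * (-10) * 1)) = 7/ 400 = 0.02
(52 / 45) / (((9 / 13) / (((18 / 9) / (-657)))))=-1352 / 266085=-0.01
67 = 67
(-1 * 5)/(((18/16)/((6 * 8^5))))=-2621440/3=-873813.33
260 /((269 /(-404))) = -105040 /269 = -390.48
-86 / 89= -0.97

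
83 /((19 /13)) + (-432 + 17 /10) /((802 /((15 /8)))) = 13600457 /243808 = 55.78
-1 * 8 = -8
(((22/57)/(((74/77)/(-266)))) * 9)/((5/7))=-249018/185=-1346.04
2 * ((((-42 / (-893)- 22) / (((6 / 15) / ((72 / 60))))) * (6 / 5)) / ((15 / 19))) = -200.21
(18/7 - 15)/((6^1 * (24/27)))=-261/112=-2.33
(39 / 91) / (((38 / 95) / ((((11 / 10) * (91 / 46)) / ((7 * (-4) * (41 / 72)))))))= -3861 / 26404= -0.15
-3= -3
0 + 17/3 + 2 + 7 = 44/3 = 14.67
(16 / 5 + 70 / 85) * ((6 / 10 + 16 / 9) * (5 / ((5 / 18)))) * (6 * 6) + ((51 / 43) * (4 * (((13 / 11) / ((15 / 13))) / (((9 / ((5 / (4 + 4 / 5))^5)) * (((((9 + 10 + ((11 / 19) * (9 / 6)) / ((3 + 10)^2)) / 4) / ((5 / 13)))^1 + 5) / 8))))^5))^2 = 3524064619096113033652179377254023649440228960233954482707364863732333455277758505076997449879160136136143439022560781874478761295718297 / 568447568482629751296182107866201788890346196304492492491952184463373700967780353109643309228734648676273915964486621696632238899200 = 6199.45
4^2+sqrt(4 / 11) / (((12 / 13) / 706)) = 16+4589 * sqrt(11) / 33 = 477.21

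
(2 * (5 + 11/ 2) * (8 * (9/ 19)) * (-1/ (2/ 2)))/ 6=-252/ 19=-13.26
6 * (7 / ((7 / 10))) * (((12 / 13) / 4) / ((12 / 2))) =30 / 13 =2.31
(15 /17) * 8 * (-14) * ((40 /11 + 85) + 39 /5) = -104832 /11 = -9530.18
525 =525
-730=-730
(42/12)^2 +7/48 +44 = 2707/48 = 56.40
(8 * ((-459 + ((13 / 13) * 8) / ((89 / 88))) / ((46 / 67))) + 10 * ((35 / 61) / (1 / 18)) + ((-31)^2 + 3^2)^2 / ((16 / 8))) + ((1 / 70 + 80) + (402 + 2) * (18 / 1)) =4131279394327 / 8740690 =472649.12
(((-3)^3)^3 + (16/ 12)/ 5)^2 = 87167248081/ 225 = 387409991.47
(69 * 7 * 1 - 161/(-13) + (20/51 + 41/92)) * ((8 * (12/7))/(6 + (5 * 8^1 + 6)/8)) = 579.18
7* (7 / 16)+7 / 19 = 1043 / 304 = 3.43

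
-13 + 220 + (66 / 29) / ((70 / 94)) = 213207 / 1015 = 210.06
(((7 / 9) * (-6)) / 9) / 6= -7 / 81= -0.09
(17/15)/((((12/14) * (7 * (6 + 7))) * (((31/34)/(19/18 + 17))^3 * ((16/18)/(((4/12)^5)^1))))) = 44109528125/84438180432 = 0.52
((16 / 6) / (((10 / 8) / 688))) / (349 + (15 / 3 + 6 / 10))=22016 / 5319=4.14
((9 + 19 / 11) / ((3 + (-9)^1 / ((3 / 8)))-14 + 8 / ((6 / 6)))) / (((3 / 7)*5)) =-826 / 4455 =-0.19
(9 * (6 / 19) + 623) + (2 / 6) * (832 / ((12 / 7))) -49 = 738.62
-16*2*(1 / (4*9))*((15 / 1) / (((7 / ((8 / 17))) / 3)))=-320 / 119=-2.69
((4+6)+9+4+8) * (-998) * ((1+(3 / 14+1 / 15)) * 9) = -12483483 / 35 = -356670.94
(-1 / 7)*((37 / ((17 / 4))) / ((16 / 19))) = -703 / 476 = -1.48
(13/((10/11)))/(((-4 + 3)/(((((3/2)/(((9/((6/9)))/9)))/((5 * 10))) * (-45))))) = 1287/100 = 12.87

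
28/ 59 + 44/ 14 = 1494/ 413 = 3.62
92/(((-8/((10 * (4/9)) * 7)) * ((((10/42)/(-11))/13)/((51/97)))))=10958948/97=112978.85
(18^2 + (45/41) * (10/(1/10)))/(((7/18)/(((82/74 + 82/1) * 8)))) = 741572.20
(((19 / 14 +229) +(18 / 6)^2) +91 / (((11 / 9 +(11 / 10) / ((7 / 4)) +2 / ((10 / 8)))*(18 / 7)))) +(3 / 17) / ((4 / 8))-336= -11128837 / 129353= -86.03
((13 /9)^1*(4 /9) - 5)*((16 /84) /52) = -353 /22113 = -0.02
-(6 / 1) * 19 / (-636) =19 / 106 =0.18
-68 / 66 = -34 / 33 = -1.03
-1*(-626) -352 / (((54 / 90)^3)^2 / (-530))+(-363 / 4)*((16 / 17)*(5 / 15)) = 49562405182 / 12393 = 3999225.79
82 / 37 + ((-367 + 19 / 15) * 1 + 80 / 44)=-2208172 / 6105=-361.70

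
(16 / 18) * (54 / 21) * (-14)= -32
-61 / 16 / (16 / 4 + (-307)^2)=-61 / 1508048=-0.00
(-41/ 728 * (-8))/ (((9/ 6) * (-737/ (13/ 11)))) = -82/ 170247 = -0.00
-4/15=-0.27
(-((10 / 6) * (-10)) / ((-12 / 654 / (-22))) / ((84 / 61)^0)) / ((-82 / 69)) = -689425 / 41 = -16815.24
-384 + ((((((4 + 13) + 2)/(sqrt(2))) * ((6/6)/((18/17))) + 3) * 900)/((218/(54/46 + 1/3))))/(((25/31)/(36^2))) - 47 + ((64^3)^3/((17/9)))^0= 74131462/2507 + 224932032 * sqrt(2)/2507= 156455.28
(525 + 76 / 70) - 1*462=2243 / 35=64.09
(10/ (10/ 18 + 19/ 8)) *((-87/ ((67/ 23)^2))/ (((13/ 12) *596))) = -99409680/ 1834685723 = -0.05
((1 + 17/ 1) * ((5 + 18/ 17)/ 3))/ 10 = 309/ 85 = 3.64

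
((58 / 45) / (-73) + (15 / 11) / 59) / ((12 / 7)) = 81431 / 25583580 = 0.00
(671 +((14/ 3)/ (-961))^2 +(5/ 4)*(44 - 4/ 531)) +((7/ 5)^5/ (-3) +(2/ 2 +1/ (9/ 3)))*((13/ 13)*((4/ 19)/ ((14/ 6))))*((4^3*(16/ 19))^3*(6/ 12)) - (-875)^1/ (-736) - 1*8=-866918920033787454131057/ 342973307432777700000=-2527.66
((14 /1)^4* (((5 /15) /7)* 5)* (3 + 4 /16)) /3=89180 /9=9908.89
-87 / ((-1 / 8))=696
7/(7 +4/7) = 49/53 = 0.92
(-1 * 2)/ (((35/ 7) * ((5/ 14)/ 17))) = -476/ 25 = -19.04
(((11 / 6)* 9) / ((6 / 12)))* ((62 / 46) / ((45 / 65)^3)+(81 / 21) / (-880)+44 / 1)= 4963614091 / 3129840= 1585.90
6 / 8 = 3 / 4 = 0.75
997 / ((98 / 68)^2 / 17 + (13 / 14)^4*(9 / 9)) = 188171594576 / 163379397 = 1151.75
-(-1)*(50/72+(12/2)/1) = 241/36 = 6.69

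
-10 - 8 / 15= -158 / 15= -10.53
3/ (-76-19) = -3/ 95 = -0.03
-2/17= -0.12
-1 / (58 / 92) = -46 / 29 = -1.59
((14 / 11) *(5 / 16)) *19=665 / 88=7.56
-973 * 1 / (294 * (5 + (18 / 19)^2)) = -50179 / 89418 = -0.56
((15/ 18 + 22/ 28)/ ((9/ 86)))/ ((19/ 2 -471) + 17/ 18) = -2924/ 87045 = -0.03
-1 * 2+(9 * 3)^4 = 531439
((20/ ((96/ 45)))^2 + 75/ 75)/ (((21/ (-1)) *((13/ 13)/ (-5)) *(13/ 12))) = 28445/ 1456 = 19.54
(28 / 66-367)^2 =146337409 / 1089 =134377.79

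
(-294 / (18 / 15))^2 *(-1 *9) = -540225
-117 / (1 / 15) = -1755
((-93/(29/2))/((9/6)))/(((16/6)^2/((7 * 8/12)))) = -651/232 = -2.81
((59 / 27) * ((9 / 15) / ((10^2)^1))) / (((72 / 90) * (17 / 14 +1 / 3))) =413 / 39000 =0.01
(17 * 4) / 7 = 68 / 7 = 9.71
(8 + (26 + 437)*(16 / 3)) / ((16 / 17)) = 15793 / 6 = 2632.17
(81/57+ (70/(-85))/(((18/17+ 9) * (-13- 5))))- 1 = 655/1539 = 0.43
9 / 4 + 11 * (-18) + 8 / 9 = -7015 / 36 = -194.86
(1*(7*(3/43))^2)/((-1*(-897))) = 0.00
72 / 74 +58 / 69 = 4630 / 2553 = 1.81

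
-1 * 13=-13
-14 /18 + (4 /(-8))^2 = -19 /36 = -0.53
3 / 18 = 1 / 6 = 0.17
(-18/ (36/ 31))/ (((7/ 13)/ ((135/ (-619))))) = 54405/ 8666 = 6.28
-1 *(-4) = 4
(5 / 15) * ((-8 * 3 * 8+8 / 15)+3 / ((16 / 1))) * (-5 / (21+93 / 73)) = 3351211 / 234144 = 14.31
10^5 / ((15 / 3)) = 20000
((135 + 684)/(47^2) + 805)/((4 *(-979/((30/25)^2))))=-16011576/54065275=-0.30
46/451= 0.10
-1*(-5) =5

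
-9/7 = -1.29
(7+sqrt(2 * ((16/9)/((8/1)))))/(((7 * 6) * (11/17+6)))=391/14238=0.03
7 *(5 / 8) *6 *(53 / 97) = 14.34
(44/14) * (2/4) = 11/7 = 1.57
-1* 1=-1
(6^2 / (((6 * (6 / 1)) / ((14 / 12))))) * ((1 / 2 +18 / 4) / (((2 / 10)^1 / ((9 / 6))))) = 175 / 4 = 43.75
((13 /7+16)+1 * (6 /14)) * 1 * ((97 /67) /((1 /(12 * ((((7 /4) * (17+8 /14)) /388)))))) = 11808 /469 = 25.18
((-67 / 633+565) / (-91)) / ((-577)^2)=-27506 / 1475208399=-0.00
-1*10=-10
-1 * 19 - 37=-56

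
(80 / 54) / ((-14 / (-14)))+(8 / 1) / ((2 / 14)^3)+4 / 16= 296539 / 108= 2745.73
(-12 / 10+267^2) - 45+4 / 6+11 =1068817 / 15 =71254.47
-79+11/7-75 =-1067/7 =-152.43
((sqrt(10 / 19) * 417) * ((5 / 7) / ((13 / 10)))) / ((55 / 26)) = 8340 * sqrt(190) / 1463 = 78.58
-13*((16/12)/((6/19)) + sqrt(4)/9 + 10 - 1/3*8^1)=-1378/9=-153.11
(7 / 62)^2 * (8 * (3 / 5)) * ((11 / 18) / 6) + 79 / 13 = 6839717 / 1124370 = 6.08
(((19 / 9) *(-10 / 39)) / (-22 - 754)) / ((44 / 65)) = 475 / 460944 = 0.00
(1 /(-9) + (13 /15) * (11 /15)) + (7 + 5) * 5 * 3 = 180.52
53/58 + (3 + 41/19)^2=576165/20938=27.52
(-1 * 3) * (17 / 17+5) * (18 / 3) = -108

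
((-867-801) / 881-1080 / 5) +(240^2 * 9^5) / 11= 309201818.47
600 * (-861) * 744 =-384350400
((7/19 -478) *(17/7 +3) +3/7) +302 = -2290.43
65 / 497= 0.13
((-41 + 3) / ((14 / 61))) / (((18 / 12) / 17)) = -39406 / 21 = -1876.48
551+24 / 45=8273 / 15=551.53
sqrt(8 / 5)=1.26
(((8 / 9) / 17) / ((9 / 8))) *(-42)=-896 / 459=-1.95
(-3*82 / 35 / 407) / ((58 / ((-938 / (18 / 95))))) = 52193 / 35409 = 1.47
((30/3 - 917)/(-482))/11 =907/5302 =0.17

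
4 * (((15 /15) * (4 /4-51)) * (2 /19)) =-400 /19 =-21.05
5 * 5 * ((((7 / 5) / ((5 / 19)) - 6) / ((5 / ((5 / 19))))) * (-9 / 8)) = 153 / 152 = 1.01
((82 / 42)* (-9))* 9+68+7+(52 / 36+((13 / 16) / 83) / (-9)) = -6835307 / 83664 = -81.70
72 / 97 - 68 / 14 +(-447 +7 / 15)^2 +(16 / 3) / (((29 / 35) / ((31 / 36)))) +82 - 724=198751.45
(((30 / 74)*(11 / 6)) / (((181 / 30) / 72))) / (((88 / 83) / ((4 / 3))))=74700 / 6697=11.15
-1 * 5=-5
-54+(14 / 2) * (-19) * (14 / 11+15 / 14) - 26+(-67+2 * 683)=907.23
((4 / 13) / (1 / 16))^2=4096 / 169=24.24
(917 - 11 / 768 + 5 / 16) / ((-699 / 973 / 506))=-173422367965 / 268416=-646095.49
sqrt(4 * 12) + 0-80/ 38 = -40/ 19 + 4 * sqrt(3) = 4.82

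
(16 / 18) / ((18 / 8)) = 32 / 81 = 0.40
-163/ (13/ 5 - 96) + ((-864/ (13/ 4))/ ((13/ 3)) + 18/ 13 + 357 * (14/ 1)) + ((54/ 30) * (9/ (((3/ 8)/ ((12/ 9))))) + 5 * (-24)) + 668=2188290399/ 394615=5545.38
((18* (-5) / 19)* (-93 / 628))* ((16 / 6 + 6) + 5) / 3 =19065 / 5966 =3.20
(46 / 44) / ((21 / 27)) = 207 / 154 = 1.34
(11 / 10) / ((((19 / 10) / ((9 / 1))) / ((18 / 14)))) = 891 / 133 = 6.70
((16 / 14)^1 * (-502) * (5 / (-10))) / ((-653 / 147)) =-42168 / 653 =-64.58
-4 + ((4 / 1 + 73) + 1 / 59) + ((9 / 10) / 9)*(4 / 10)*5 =21599 / 295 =73.22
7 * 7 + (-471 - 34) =-456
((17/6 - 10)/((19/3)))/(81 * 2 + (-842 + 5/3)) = 0.00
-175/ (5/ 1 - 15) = 35/ 2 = 17.50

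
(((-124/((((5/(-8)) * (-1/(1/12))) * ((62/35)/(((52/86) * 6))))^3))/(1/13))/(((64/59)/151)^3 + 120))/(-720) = 1979184867351435562/5209803766332672956235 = 0.00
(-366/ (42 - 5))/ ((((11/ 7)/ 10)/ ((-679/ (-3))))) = -5798660/ 407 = -14247.32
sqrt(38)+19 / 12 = 7.75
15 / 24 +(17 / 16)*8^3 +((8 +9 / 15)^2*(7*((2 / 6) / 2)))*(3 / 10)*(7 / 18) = 2496113 / 4500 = 554.69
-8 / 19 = -0.42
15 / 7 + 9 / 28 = 69 / 28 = 2.46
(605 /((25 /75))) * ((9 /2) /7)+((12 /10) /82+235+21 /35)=4024889 /2870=1402.40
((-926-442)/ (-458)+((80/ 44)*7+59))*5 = 941025/ 2519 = 373.57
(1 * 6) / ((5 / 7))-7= 7 / 5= 1.40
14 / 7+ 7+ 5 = 14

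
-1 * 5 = -5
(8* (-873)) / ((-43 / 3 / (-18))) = -8770.60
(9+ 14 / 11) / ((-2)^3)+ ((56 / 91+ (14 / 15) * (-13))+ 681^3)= 5419492275877 / 17160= 315821228.20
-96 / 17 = -5.65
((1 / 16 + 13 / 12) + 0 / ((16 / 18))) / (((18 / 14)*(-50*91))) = -11 / 56160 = -0.00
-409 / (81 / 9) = -409 / 9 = -45.44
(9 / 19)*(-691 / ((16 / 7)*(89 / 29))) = -1262457 / 27056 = -46.66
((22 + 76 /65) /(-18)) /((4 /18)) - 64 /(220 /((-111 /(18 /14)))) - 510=-421001 /858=-490.68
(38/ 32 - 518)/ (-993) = 8269/ 15888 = 0.52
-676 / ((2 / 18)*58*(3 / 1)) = -34.97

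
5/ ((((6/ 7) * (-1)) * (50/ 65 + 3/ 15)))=-325/ 54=-6.02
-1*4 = -4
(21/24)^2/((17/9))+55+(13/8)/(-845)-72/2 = 1372209/70720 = 19.40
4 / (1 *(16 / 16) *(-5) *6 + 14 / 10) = -20 / 143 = -0.14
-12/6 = -2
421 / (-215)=-421 / 215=-1.96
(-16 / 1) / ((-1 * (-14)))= -8 / 7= -1.14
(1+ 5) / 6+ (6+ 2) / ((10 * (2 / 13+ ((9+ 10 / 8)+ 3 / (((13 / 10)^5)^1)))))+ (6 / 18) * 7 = 850397114 / 249772515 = 3.40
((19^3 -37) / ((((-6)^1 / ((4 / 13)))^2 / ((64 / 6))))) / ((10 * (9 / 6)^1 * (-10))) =-48512 / 38025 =-1.28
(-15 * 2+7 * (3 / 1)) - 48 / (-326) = -1443 / 163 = -8.85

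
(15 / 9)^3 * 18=250 / 3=83.33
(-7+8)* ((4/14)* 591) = 1182/7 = 168.86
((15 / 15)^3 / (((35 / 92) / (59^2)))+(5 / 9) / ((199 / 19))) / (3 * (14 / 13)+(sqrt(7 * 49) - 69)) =-141672940279 / 937569794 - 96934117033 * sqrt(7) / 6027234390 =-193.66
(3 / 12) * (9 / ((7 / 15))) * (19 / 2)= 2565 / 56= 45.80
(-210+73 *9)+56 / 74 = 16567 / 37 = 447.76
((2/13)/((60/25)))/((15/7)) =7/234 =0.03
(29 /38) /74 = 29 /2812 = 0.01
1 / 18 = 0.06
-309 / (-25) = 309 / 25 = 12.36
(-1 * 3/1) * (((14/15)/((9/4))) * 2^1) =-112/45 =-2.49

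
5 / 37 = 0.14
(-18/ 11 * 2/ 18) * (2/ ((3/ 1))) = -4/ 33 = -0.12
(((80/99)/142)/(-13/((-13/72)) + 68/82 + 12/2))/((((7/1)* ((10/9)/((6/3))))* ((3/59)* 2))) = 2419/13252008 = 0.00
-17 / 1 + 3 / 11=-16.73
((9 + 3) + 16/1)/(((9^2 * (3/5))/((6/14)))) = 20/81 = 0.25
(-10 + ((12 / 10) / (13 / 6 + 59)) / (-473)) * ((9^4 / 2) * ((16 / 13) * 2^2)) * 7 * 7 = -89292525553728 / 11283415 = -7913608.21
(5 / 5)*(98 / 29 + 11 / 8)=1103 / 232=4.75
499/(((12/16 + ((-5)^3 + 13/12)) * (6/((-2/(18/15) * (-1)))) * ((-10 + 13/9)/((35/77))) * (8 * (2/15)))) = 561375/10014928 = 0.06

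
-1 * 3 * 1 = -3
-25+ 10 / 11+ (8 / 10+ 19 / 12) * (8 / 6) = -10352 / 495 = -20.91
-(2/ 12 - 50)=299/ 6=49.83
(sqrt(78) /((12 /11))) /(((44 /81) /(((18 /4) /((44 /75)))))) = 18225 * sqrt(78) /1408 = 114.32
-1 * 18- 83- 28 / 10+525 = 2106 / 5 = 421.20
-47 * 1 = -47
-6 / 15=-2 / 5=-0.40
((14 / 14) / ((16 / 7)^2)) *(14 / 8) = 343 / 1024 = 0.33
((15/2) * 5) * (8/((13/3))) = 69.23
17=17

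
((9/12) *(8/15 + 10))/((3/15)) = 79/2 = 39.50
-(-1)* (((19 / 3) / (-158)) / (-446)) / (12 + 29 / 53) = 53 / 7399140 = 0.00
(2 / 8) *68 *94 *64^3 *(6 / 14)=1256718336 / 7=179531190.86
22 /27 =0.81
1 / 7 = 0.14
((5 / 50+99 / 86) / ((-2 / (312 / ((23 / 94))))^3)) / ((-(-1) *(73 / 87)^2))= -6420193847603587584 / 13940157745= -460553887.91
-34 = -34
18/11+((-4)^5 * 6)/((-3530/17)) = 31.23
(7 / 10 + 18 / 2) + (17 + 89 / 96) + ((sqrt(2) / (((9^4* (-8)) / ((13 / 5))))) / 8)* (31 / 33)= 13261 / 480 - 403* sqrt(2) / 69284160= 27.63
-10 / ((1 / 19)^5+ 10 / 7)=-7.00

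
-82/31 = -2.65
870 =870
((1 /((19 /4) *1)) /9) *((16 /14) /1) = 32 /1197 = 0.03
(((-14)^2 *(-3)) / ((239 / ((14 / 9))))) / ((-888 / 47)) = 16121 / 79587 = 0.20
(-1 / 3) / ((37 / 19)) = -19 / 111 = -0.17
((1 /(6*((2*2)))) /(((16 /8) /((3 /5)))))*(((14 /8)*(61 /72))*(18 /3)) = 427 /3840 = 0.11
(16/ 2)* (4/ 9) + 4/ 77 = 3.61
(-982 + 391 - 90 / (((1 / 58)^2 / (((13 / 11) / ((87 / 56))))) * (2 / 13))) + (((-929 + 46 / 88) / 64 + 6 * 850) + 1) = -4202984853 / 2816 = -1492537.23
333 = 333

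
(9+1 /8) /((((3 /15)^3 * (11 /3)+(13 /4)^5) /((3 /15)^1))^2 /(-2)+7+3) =-107642880000 /19389369261607321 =-0.00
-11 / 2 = -5.50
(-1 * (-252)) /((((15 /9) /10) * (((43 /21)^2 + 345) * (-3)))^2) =49009212 /5928538009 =0.01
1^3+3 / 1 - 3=1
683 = 683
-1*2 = -2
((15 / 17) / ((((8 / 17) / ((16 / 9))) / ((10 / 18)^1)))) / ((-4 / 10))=-125 / 27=-4.63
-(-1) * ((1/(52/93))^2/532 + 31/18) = 1.73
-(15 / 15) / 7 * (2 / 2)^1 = -1 / 7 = -0.14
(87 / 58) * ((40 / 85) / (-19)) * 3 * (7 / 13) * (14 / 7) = -504 / 4199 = -0.12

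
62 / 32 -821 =-13105 / 16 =-819.06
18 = 18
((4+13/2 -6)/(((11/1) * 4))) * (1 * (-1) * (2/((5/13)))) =-117/220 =-0.53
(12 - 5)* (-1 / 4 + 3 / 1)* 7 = 539 / 4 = 134.75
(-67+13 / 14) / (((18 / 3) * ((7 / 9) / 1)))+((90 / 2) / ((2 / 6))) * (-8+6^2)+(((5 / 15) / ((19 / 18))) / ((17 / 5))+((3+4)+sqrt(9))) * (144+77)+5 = 22349095 / 3724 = 6001.37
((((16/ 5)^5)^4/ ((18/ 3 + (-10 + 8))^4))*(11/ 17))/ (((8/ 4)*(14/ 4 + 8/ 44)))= 571406344427227070857216/ 131320953369140625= 4351219.89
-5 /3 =-1.67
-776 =-776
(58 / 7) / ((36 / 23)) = 667 / 126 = 5.29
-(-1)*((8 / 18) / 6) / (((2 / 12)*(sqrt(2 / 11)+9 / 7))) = 308 / 793-196*sqrt(22) / 7137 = 0.26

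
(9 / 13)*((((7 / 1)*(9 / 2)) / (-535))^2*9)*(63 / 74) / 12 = 0.00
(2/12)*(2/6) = 0.06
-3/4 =-0.75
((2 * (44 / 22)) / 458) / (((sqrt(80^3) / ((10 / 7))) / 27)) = 27 * sqrt(5) / 128240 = 0.00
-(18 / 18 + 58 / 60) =-59 / 30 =-1.97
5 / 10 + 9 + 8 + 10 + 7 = 69 / 2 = 34.50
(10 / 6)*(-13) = -65 / 3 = -21.67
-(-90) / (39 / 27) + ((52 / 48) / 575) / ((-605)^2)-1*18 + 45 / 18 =1536810866419 / 32832442500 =46.81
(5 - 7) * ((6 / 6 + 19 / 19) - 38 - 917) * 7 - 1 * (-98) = 13440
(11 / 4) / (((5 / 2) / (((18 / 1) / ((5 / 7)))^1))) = 27.72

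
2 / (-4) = -1 / 2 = -0.50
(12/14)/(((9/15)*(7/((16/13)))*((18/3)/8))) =640/1911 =0.33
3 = 3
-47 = -47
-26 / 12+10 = 47 / 6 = 7.83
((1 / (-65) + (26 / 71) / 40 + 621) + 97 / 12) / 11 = 3483829 / 60918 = 57.19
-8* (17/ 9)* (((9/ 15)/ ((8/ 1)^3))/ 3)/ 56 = -17/ 161280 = -0.00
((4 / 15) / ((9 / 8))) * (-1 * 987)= -10528 / 45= -233.96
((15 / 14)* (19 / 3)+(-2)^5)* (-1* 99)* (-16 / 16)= -34947 / 14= -2496.21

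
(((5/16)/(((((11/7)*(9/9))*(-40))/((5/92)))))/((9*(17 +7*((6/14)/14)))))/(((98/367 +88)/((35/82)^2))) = -110145875/30599358451402752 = -0.00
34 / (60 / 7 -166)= -119 / 551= -0.22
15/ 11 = 1.36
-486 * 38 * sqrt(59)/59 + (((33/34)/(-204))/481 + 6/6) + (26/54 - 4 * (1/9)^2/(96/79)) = 48670192/33779187 - 18468 * sqrt(59)/59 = -2402.89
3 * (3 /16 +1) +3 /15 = 301 /80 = 3.76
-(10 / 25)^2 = -4 / 25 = -0.16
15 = 15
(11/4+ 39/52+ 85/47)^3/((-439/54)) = -3354790473/182313188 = -18.40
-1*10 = -10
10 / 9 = 1.11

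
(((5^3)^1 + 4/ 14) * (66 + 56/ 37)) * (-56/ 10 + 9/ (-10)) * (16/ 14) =-113918792/ 1813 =-62834.41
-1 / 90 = -0.01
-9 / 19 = -0.47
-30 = -30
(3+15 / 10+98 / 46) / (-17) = -305 / 782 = -0.39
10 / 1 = 10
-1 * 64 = -64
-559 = -559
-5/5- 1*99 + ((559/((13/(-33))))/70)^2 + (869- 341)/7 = 386.36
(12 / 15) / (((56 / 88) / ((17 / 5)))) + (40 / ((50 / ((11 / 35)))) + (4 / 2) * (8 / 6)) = 3776 / 525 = 7.19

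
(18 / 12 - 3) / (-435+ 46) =3 / 778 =0.00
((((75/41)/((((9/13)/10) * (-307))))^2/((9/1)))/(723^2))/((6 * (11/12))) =21125000/73790212839473691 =0.00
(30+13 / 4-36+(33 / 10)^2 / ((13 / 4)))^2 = 609961 / 1690000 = 0.36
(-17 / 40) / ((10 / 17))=-289 / 400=-0.72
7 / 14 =1 / 2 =0.50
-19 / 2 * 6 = -57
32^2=1024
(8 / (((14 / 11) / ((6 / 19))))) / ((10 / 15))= 396 / 133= 2.98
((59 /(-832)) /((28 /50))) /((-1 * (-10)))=-295 /23296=-0.01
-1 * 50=-50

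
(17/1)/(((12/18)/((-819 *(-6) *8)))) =1002456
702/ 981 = 78/ 109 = 0.72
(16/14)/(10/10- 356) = -8/2485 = -0.00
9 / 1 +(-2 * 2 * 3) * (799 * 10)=-95871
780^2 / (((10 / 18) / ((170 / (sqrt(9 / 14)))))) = 62056800*sqrt(14) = 232195284.12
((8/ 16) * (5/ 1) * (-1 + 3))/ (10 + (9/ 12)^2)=80/ 169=0.47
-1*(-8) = 8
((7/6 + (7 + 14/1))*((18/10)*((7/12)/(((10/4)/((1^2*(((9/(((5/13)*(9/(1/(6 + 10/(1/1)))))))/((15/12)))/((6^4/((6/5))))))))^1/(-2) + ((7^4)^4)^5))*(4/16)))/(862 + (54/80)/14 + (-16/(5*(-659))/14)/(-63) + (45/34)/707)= 6039310136769/36268812159738178132979574863697157032743452824800994947979832804478539259985705182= 0.00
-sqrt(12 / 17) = -2 *sqrt(51) / 17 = -0.84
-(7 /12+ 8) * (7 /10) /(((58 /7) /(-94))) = 237209 /3480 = 68.16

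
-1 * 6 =-6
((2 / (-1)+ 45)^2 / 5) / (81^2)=1849 / 32805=0.06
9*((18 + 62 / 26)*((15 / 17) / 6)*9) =242.82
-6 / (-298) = 3 / 149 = 0.02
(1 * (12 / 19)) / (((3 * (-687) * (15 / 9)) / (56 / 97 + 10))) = -0.00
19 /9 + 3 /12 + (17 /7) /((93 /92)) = 37213 /7812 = 4.76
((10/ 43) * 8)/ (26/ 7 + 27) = 112/ 1849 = 0.06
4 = 4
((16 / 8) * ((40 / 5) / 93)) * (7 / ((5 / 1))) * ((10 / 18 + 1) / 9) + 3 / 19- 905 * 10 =-6476353963 / 715635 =-9049.80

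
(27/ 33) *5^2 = 225/ 11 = 20.45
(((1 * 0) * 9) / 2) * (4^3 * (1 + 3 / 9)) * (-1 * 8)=0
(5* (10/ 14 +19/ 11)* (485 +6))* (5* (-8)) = -18461600/ 77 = -239761.04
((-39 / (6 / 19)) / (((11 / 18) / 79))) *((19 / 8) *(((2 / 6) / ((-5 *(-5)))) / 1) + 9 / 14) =-165840987 / 15400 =-10768.90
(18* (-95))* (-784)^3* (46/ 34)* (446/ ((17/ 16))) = 135246793003499520/ 289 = 467981982711071.00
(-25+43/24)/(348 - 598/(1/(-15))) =-557/223632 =-0.00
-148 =-148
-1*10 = -10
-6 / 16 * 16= -6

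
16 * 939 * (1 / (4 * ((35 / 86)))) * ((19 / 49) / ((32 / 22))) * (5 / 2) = 8438793 / 1372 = 6150.72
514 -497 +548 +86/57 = 32291/57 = 566.51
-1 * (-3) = 3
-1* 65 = -65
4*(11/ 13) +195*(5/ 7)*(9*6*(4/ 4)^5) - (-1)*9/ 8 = 5478883/ 728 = 7525.94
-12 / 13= -0.92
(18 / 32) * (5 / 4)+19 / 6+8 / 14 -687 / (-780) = 464929 / 87360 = 5.32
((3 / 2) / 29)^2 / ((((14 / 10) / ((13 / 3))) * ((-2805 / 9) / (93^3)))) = -94109769 / 4403476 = -21.37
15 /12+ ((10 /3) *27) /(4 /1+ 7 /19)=7255 /332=21.85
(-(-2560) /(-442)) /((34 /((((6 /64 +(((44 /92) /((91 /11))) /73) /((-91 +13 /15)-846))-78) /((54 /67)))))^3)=133.09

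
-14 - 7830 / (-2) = 3901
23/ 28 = 0.82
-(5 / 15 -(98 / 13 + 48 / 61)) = 19013 / 2379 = 7.99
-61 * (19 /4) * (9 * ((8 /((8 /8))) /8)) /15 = -3477 /20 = -173.85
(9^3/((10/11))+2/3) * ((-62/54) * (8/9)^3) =-191075072/295245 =-647.17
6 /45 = 2 /15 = 0.13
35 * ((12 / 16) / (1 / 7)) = 735 / 4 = 183.75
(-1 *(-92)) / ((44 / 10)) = 230 / 11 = 20.91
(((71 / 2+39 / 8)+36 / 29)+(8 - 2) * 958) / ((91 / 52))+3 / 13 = 17462701 / 5278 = 3308.58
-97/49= -1.98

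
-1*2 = -2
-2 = -2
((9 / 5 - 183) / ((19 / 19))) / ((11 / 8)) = -7248 / 55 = -131.78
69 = 69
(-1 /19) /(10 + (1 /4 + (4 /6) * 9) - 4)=-4 /931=-0.00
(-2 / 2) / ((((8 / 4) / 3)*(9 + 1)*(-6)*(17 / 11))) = 11 / 680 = 0.02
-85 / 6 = -14.17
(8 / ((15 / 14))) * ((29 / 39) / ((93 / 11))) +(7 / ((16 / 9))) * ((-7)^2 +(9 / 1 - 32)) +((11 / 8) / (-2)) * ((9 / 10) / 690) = 41255678407 / 400420800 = 103.03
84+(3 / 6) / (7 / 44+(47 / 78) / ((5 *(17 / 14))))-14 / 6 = 9450635 / 113043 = 83.60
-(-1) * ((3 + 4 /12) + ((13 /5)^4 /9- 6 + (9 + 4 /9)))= 66686 /5625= 11.86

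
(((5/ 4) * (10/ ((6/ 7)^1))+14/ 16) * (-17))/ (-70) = 901/ 240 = 3.75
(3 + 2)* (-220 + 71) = -745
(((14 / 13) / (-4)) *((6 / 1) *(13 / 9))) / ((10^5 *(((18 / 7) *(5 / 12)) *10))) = -49 / 22500000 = -0.00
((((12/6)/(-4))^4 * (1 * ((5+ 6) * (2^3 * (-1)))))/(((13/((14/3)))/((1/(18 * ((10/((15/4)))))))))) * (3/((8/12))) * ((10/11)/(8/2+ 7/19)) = -665/17264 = -0.04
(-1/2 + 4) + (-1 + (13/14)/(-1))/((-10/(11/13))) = 6667/1820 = 3.66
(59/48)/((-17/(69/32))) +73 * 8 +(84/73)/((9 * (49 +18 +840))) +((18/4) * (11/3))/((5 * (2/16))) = 5275261274519/8644508160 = 610.24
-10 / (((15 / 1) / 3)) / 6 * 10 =-10 / 3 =-3.33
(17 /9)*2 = 34 /9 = 3.78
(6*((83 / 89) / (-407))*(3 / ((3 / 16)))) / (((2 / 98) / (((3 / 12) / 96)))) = -4067 / 144892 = -0.03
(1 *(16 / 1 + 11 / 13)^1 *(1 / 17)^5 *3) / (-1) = -657 / 18458141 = -0.00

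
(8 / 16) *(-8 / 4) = -1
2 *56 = 112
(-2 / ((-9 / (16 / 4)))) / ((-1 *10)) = -4 / 45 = -0.09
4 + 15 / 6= 6.50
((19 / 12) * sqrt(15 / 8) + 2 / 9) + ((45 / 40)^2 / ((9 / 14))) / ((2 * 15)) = 829 / 2880 + 19 * sqrt(30) / 48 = 2.46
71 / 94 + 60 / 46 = 4453 / 2162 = 2.06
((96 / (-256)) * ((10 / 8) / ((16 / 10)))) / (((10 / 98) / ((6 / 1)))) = -2205 / 128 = -17.23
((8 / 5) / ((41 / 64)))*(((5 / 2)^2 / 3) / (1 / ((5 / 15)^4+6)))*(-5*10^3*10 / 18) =-7792000000 / 89667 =-86899.31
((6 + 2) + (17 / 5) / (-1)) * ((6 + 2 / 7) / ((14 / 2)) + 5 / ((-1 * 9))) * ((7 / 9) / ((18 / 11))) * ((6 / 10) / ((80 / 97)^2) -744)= -100939851991 / 181440000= -556.33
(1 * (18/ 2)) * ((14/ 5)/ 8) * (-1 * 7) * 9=-3969/ 20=-198.45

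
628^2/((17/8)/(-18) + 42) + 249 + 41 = 58540286/6031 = 9706.56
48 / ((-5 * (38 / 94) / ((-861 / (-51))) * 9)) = -215824 / 4845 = -44.55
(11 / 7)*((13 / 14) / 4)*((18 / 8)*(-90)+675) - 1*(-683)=95801 / 112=855.37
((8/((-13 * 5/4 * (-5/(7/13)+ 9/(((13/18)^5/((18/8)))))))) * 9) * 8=-460631808/1218561095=-0.38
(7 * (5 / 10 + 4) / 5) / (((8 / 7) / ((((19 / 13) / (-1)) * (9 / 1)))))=-72.51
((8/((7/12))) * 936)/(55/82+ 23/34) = 20876544/2191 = 9528.32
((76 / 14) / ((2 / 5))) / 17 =95 / 119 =0.80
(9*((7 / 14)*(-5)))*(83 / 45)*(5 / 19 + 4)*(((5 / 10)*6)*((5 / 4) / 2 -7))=1028619 / 304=3383.62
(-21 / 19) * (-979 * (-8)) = -164472 / 19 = -8656.42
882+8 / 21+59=19769 / 21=941.38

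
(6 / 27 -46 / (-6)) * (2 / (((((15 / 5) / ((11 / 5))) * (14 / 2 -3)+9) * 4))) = 781 / 2862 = 0.27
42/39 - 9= -103/13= -7.92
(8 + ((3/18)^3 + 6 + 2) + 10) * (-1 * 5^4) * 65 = -228190625/216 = -1056438.08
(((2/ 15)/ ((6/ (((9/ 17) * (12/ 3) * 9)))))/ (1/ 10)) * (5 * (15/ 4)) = 1350/ 17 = 79.41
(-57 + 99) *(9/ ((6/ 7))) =441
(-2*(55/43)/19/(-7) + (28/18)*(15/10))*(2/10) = 0.47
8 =8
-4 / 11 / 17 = -4 / 187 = -0.02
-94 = -94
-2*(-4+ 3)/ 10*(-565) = -113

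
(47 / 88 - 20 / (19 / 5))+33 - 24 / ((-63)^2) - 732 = -1556701481 / 2212056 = -703.74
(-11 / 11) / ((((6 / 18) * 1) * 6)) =-1 / 2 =-0.50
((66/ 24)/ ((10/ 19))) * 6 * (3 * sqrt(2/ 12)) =627 * sqrt(6)/ 40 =38.40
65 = 65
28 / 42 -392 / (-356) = 1.77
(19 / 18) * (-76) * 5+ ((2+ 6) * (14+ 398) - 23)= 25847 / 9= 2871.89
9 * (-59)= -531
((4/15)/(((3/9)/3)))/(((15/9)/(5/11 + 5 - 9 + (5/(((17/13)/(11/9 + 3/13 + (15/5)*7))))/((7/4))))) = 2144684/32725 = 65.54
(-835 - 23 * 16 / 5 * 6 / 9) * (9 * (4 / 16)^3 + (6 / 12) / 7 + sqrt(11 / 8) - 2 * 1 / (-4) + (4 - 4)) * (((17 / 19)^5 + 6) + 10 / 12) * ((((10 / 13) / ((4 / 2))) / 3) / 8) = -1459229844461 * sqrt(22) / 55623087936 - 465494320383059 / 6229785848832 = -197.77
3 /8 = 0.38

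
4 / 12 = 1 / 3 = 0.33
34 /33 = 1.03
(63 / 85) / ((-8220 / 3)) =-63 / 232900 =-0.00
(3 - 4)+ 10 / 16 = -3 / 8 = -0.38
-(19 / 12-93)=91.42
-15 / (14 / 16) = -120 / 7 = -17.14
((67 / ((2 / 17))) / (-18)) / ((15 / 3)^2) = -1.27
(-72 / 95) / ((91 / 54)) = -3888 / 8645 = -0.45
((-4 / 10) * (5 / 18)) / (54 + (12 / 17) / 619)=-10523 / 5114286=-0.00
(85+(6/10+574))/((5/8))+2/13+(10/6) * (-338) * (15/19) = 3771548/6175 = 610.78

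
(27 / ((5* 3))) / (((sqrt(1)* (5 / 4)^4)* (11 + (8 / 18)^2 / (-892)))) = 41617152 / 620903125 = 0.07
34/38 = 17/19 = 0.89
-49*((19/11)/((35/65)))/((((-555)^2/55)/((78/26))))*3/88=-1729/602360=-0.00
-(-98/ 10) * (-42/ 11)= -2058/ 55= -37.42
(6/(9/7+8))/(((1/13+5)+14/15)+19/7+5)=441/9367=0.05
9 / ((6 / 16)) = 24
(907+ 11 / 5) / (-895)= -4546 / 4475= -1.02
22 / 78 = 0.28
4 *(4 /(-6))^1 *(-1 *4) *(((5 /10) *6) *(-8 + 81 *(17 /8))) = 5252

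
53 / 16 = 3.31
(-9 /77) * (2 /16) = -9 /616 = -0.01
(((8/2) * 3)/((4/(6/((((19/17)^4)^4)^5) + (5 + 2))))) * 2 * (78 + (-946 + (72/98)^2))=-36437.60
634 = 634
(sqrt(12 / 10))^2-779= -3889 / 5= -777.80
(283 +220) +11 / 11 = 504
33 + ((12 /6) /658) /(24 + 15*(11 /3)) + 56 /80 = 8758977 /259910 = 33.70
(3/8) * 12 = 9/2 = 4.50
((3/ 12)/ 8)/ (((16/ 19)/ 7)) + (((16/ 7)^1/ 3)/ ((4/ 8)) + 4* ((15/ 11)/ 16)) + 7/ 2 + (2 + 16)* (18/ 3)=13438595/ 118272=113.62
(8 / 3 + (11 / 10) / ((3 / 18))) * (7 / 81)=973 / 1215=0.80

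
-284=-284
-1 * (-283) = 283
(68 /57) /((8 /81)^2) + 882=305307 /304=1004.30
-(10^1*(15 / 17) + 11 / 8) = -1387 / 136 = -10.20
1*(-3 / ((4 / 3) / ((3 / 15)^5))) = -9 / 12500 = -0.00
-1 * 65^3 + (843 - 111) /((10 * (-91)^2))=-11370847759 /41405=-274624.99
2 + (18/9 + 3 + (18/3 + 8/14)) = 95/7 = 13.57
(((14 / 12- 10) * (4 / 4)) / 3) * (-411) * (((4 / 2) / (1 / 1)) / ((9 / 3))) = 7261 / 9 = 806.78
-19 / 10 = -1.90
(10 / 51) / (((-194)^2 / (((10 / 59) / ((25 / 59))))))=1 / 479859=0.00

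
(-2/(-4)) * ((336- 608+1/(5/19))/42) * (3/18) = -149/280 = -0.53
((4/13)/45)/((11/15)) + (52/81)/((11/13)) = 8896/11583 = 0.77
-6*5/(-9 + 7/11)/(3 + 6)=55/138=0.40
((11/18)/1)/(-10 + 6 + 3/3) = -11/54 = -0.20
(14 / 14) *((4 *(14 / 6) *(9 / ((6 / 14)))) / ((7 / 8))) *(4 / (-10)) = -89.60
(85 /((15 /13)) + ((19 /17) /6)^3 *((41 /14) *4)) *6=273896015 /619038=442.45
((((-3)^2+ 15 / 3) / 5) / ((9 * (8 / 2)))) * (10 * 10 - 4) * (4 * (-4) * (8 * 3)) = -14336 / 5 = -2867.20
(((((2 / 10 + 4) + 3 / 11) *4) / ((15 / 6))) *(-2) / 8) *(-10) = 984 / 55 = 17.89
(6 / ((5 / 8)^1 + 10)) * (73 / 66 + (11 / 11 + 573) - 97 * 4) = 105.66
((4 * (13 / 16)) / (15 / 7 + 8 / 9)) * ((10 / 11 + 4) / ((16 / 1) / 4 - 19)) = -7371 / 21010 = -0.35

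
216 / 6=36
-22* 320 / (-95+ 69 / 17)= 77.41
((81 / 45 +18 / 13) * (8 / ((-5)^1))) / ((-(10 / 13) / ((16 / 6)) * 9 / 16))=11776 / 375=31.40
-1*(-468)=468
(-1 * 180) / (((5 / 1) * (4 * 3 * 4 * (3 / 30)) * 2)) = -15 / 4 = -3.75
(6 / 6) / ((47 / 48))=48 / 47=1.02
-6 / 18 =-1 / 3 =-0.33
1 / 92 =0.01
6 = 6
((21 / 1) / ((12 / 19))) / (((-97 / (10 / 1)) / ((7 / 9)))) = -4655 / 1746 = -2.67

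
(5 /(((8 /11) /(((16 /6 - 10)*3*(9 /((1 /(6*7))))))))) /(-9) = 12705 /2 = 6352.50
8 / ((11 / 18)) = 144 / 11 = 13.09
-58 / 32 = -29 / 16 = -1.81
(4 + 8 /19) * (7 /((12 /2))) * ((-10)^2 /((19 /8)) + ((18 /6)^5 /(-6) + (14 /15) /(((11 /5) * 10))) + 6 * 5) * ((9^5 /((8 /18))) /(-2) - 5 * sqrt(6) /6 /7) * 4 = -1722421361493 /39710 - 2778034 * sqrt(6) /35739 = -43375193.21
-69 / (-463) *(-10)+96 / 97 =-0.50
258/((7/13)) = 3354/7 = 479.14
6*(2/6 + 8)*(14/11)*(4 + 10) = 9800/11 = 890.91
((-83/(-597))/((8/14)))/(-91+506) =7/11940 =0.00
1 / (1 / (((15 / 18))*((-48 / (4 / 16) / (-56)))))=20 / 7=2.86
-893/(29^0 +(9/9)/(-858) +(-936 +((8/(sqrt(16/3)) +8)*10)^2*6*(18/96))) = -5006057985786/14066774281561 +2366620027200*sqrt(3)/14066774281561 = -0.06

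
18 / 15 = 6 / 5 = 1.20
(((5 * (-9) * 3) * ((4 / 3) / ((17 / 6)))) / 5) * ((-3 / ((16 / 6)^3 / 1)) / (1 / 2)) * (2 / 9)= 243 / 272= 0.89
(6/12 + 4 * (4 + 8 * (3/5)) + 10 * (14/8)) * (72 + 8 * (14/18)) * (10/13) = 3201.09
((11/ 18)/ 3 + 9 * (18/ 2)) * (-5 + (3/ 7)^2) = -517430/ 1323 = -391.10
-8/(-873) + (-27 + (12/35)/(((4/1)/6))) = -808991/30555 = -26.48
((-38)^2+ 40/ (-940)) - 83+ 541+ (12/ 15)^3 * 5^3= 92400/ 47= 1965.96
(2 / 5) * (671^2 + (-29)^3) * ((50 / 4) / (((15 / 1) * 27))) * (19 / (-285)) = -425852 / 1215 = -350.50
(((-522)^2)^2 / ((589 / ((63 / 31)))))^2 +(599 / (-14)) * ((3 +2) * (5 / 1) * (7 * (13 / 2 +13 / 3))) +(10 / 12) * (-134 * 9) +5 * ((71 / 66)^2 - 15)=23827199587323473475346754576 / 363062887209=65628298641296153.91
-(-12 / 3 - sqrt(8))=2 *sqrt(2) + 4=6.83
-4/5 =-0.80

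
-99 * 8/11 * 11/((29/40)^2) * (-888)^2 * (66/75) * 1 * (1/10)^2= -219833450496/21025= -10455812.15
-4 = -4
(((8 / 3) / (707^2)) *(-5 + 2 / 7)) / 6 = -44 / 10496829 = -0.00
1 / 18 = 0.06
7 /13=0.54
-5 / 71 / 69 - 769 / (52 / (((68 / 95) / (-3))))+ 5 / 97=2100428623 / 586875705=3.58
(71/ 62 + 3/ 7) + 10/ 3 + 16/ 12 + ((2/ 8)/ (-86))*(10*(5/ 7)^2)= 4879625/ 783804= 6.23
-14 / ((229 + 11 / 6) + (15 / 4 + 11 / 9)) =-504 / 8489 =-0.06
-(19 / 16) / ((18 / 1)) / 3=-0.02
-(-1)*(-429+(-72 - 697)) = -1198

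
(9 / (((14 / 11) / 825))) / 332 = 81675 / 4648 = 17.57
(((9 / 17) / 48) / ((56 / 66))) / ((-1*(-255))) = 33 / 647360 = 0.00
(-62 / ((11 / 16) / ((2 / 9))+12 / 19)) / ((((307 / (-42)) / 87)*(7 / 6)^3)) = 1416766464 / 11357465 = 124.74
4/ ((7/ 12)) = 6.86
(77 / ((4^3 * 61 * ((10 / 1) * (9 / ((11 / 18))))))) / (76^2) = 847 / 36530196480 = 0.00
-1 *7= -7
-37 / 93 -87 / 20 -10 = -27431 / 1860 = -14.75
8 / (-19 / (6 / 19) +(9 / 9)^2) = -48 / 355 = -0.14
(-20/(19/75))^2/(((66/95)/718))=1346250000/209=6441387.56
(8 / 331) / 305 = 8 / 100955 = 0.00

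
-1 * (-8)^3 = 512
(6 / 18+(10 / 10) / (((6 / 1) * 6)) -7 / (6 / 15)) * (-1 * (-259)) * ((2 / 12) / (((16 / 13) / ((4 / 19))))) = -2077439 / 16416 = -126.55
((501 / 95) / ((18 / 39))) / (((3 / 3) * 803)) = 2171 / 152570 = 0.01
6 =6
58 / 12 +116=725 / 6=120.83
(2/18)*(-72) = -8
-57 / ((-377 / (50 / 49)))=2850 / 18473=0.15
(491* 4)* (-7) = -13748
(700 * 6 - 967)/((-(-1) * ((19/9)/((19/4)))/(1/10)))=29097/40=727.42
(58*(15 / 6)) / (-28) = -145 / 28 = -5.18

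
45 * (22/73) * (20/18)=1100/73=15.07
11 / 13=0.85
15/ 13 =1.15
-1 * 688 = -688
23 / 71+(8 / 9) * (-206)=-116801 / 639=-182.79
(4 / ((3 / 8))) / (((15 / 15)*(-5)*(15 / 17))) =-544 / 225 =-2.42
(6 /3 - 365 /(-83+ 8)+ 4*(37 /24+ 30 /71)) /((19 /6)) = 31361 /6745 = 4.65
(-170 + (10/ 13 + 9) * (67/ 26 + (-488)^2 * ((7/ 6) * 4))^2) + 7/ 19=18131819675110817041/ 1502748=12065775283088.59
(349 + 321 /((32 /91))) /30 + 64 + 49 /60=34201 /320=106.88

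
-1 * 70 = -70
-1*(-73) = 73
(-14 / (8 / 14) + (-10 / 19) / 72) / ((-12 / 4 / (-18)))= -16763 / 114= -147.04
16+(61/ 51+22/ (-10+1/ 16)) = 13499/ 901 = 14.98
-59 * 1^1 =-59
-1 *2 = -2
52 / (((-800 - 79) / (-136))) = 7072 / 879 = 8.05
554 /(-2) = -277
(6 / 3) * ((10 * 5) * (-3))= -300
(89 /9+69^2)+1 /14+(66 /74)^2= 823099243 /172494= 4771.76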